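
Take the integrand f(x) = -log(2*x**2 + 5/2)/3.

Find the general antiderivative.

F(x) = -x*log(2*x**2 + 5/2)/3 + 2*x/3 - sqrt(5)*atan(2*sqrt(5)*x/5)/3 + C

A first test for any F(x): its x-derivative must equal f(x) identically.
Check: d/dx[-x*log(2*x**2 + 5/2)/3 + 2*x/3 - sqrt(5)*atan(2*sqrt(5)*x/5)/3] = -log(2*x**2 + 5/2)/3 = f(x).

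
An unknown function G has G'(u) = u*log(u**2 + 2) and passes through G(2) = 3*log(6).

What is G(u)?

Differentiate the proposed G(u) back; it has to land on the given G'(u).
A general antiderivative is u**2*log(u**2 + 2)/2 - u**2/2 + log(u**2 + 2) + C.
The condition gives C = 3*log(6) - (-2 + 3*log(6)) = 2.
So G(u) = (u**2*log(u**2 + 2) - u**2 + 2*log(u**2 + 2) + 4)/2.
Check: d/du[(u**2*log(u**2 + 2) - u**2 + 2*log(u**2 + 2) + 4)/2] = u*log(u**2 + 2) = G'(u).

G(u) = (u**2*log(u**2 + 2) - u**2 + 2*log(u**2 + 2) + 4)/2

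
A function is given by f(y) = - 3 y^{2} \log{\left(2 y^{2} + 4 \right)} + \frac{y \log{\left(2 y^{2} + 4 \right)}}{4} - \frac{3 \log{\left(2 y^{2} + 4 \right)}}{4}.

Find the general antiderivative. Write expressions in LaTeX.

F(y) = \frac{16 y^{3} - 3 y^{2} + 3 y \left(- 8 y^{2} + y - 6\right) \log{\left(2 y^{2} + 4 \right)} - 60 y + 6 \log{\left(y^{2} + 2 \right)} + 60 \sqrt{2} \operatorname{atan}{\left(\frac{\sqrt{2} y}{2} \right)}}{24} + C

The integrand splits into summands that can be handled one at a time.
Check: d/dy[\frac{16 y^{3} - 3 y^{2} + 3 y \left(- 8 y^{2} + y - 6\right) \log{\left(2 y^{2} + 4 \right)} - 60 y + 6 \log{\left(y^{2} + 2 \right)} + 60 \sqrt{2} \operatorname{atan}{\left(\frac{\sqrt{2} y}{2} \right)}}{24}] = - 3 y^{2} \log{\left(y^{2} + 2 \right)} - 3 y^{2} \log{\left(2 \right)} + \frac{y \log{\left(y^{2} + 2 \right)}}{4} + \frac{y \log{\left(2 \right)}}{4} - \frac{3 \log{\left(y^{2} + 2 \right)}}{4} - \frac{3 \log{\left(2 \right)}}{4}, which equals f(y).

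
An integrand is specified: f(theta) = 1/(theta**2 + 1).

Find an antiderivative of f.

An antiderivative is F(theta) = atan(theta).

Since d/dtheta undoes antidifferentiation here, F'(theta) = f(theta) is required of F(theta).
Check: d/dtheta[atan(theta)] = 1/(theta**2 + 1) = f(theta).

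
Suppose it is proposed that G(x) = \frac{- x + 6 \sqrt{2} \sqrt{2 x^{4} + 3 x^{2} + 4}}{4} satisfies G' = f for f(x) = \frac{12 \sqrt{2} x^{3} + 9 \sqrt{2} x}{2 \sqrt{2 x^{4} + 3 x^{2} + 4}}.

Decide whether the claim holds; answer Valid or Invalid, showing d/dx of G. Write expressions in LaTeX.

d/dx[G] = \frac{24 \sqrt{2} x^{3} + 18 \sqrt{2} x - \sqrt{2 x^{4} + 3 x^{2} + 4}}{4 \sqrt{2 x^{4} + 3 x^{2} + 4}}
d/dx[G] - f(x) = - \frac{1}{4} != 0.

Invalid: d/dx[G] - f = - \frac{1}{4}, which is not 0.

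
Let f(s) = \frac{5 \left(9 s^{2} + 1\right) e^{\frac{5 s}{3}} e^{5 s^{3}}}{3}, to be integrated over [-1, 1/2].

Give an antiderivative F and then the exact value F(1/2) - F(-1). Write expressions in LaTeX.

Antiderivative: F(s) = e^{\frac{5 s}{3}} e^{5 s^{3}}; value = - \frac{1}{e^{\frac{20}{3}}} + e^{\frac{35}{24}}

The substitution u = 5 s^{3} + \frac{5 s}{3} works: f is exactly (dF/du)*(du/ds) for that inner function.
F(s) = e^{\frac{5 s}{3}} e^{5 s^{3}} is an antiderivative of f.
Check: d/ds[e^{\frac{5 s}{3}} e^{5 s^{3}}] = 15 s^{2} e^{\frac{5 s}{3}} e^{5 s^{3}} + \frac{5 e^{\frac{5 s}{3}} e^{5 s^{3}}}{3}, which equals f(s).
F(1/2) = e^{\frac{35}{24}}; F(-1) = e^{- \frac{20}{3}}.
Integral = F(1/2) - F(-1) = - \frac{1}{e^{\frac{20}{3}}} + e^{\frac{35}{24}}.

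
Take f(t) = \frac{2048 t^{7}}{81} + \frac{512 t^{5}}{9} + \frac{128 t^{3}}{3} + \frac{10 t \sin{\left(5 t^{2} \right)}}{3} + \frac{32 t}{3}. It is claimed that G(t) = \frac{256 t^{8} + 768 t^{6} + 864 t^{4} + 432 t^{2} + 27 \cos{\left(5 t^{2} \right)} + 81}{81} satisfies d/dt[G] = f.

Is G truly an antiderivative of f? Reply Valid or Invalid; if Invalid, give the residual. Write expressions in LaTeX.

d/dt[G] = \frac{2048 t^{7}}{81} + \frac{512 t^{5}}{9} + \frac{128 t^{3}}{3} - \frac{10 t \sin{\left(5 t^{2} \right)}}{3} + \frac{32 t}{3}
d/dt[G] - f(t) = - \frac{20 t \sin{\left(5 t^{2} \right)}}{3} != 0.

Invalid: d/dt[G] - f = - \frac{20 t \sin{\left(5 t^{2} \right)}}{3}, which is not 0.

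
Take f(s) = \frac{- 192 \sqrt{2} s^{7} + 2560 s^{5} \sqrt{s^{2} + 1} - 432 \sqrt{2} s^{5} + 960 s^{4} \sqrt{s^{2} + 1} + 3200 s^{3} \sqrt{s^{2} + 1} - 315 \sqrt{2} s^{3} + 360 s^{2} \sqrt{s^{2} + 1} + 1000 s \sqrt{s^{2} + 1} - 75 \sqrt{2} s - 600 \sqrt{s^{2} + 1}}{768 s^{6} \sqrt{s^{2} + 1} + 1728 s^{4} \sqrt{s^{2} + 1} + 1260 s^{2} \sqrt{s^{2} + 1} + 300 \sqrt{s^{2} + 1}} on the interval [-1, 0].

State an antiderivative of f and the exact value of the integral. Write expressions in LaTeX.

Antiderivative: F(s) = \frac{- 24 \sqrt{2} s^{2} \sqrt{s^{2} + 1} + 160 s^{2} \log{\left(s^{2} + 1 \right)} + 160 s^{2} \log{\left(2 \right)} - 120 s - 15 \sqrt{2} \sqrt{s^{2} + 1} + 100 \log{\left(s^{2} + 1 \right)} + 100 \log{\left(2 \right)}}{96 s^{2} + 60}; value = - \frac{5 \log{\left(4 \right)}}{3} - \frac{\sqrt{2}}{4} - \frac{7}{26} + \frac{5 \log{\left(2 \right)}}{3}

Whatever form F(s) takes, F'(s) = f(s) is non-negotiable.
F(s) = \frac{- 24 \sqrt{2} s^{2} \sqrt{s^{2} + 1} + 160 s^{2} \log{\left(s^{2} + 1 \right)} + 160 s^{2} \log{\left(2 \right)} - 120 s - 15 \sqrt{2} \sqrt{s^{2} + 1} + 100 \log{\left(s^{2} + 1 \right)} + 100 \log{\left(2 \right)}}{96 s^{2} + 60} is an antiderivative of f.
Check: d/ds[\frac{- 24 \sqrt{2} s^{2} \sqrt{s^{2} + 1} + 160 s^{2} \log{\left(s^{2} + 1 \right)} + 160 s^{2} \log{\left(2 \right)} - 120 s - 15 \sqrt{2} \sqrt{s^{2} + 1} + 100 \log{\left(s^{2} + 1 \right)} + 100 \log{\left(2 \right)}}{96 s^{2} + 60}] = \frac{- 192 \sqrt{2} s^{7} + 2560 s^{5} \sqrt{s^{2} + 1} - 432 \sqrt{2} s^{5} + 960 s^{4} \sqrt{s^{2} + 1} + 3200 s^{3} \sqrt{s^{2} + 1} - 315 \sqrt{2} s^{3} + 360 s^{2} \sqrt{s^{2} + 1} + 1000 s \sqrt{s^{2} + 1} - 75 \sqrt{2} s - 600 \sqrt{s^{2} + 1}}{768 s^{6} \sqrt{s^{2} + 1} + 1728 s^{4} \sqrt{s^{2} + 1} + 1260 s^{2} \sqrt{s^{2} + 1} + 300 \sqrt{s^{2} + 1}} = f(s).
F(0) = - \frac{\sqrt{2}}{4} + \frac{5 \log{\left(2 \right)}}{3}; F(-1) = \frac{7}{26} + \frac{10 \log{\left(2 \right)}}{3}.
Integral = F(0) - F(-1) = - \frac{5 \log{\left(4 \right)}}{3} - \frac{\sqrt{2}}{4} - \frac{7}{26} + \frac{5 \log{\left(2 \right)}}{3}.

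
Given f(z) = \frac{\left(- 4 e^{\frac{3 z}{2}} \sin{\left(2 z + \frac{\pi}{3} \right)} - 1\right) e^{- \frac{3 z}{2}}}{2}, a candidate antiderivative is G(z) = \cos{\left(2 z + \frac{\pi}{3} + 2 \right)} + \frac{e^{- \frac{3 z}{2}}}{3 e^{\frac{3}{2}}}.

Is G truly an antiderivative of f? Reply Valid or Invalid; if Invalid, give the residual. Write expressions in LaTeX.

d/dz[G] = \frac{\left(- 4 e^{\frac{3}{2}} e^{\frac{3 z}{2}} \sin{\left(2 z + \frac{\pi}{3} + 2 \right)} - 1\right) e^{- \frac{3 z}{2}}}{2 e^{\frac{3}{2}}}
d/dz[G] - f(z) = \frac{\left(- e^{\frac{3 z}{2}} + e^{\frac{3}{2}} e^{\frac{3 z}{2}} + 4 e^{\frac{3}{2}} e^{3 z} \sin{\left(2 z + \frac{\pi}{3} \right)} - 4 e^{\frac{3}{2}} e^{3 z} \sin{\left(2 z + \frac{\pi}{3} + 2 \right)}\right) e^{- 3 z}}{2 e^{\frac{3}{2}}} != 0.

Invalid: d/dz[G] - f = \frac{\left(- e^{\frac{3 z}{2}} + e^{\frac{3}{2}} e^{\frac{3 z}{2}} + 4 e^{\frac{3}{2}} e^{3 z} \sin{\left(2 z + \frac{\pi}{3} \right)} - 4 e^{\frac{3}{2}} e^{3 z} \sin{\left(2 z + \frac{\pi}{3} + 2 \right)}\right) e^{- 3 z}}{2 e^{\frac{3}{2}}}, which is not 0.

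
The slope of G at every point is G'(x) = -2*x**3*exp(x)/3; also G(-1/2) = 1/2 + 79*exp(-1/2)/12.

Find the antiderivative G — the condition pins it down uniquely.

G(x) = (4*(-x**3 + 3*x**2 - 6*x + 6)*exp(x) + 3)/6

Recognize the product-rule pattern: G'(x) = u'v + uv' with u = -2*x**3/3 + 2*x**2 - 4*x + 4, v = exp(x), so integration by parts undoes it.
A general antiderivative is (-2*x**3 + 6*x**2 - 12*x + 12)*exp(x)/3 + C.
The condition gives C = 1/2 + 79*exp(-1/2)/12 - (79*exp(-1/2)/12) = 1/2.
So G(x) = (4*(-x**3 + 3*x**2 - 6*x + 6)*exp(x) + 3)/6.
Check: d/dx[(4*(-x**3 + 3*x**2 - 6*x + 6)*exp(x) + 3)/6] = -2*x**3*exp(x)/3 = G'(x).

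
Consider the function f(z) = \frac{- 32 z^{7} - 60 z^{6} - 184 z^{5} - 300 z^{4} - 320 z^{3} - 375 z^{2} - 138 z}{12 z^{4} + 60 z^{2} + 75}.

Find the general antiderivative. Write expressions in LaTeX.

F(z) = - \frac{2 z^{4}}{3} - \frac{5 z^{3}}{3} - z^{2} - \frac{1}{2 \left(z^{2} + \frac{5}{2}\right)} + C

An antiderivative F(z) passes only if d/dz[F] lands on f(z) exactly.
Check: d/dz[- \frac{2 z^{4}}{3} - \frac{5 z^{3}}{3} - z^{2} - \frac{1}{2 \left(z^{2} + \frac{5}{2}\right)}] = \frac{- 32 z^{7} - 60 z^{6} - 184 z^{5} - 300 z^{4} - 320 z^{3} - 375 z^{2} - 138 z}{12 z^{4} + 60 z^{2} + 75} = f(z).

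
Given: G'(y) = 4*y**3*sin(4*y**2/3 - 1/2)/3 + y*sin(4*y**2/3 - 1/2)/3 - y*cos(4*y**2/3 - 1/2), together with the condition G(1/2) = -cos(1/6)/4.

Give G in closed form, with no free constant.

G'(y) has the shape u'v + uv' for u = -y**2/2 - 1/8 and v = cos(4*y**2/3 - 1/2) — it is the derivative of the product u*v.
A general antiderivative is (-y**2 - 1/4)*cos(4*y**2/3 - 1/2)/2 + C.
The condition gives C = -cos(1/6)/4 - (-cos(1/6)/4) = 0.
So G(y) = -(4*y**2 + 1)*cos(4*y**2/3 - 1/2)/8.
Check: d/dy[-(4*y**2 + 1)*cos(4*y**2/3 - 1/2)/8] = 4*y**3*sin(4*y**2/3 - 1/2)/3 + y*sin(4*y**2/3 - 1/2)/3 - y*cos(4*y**2/3 - 1/2) = G'(y).

G(y) = -(4*y**2 + 1)*cos(4*y**2/3 - 1/2)/8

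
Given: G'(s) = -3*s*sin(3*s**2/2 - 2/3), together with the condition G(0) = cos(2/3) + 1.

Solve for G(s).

The substitution u = 3*s**2/2 - 2/3 works: G'(s) is exactly (dG/du)*(du/ds) for that inner function.
A general antiderivative is cos(3*s**2/2 - 2/3) + C.
The condition gives C = cos(2/3) + 1 - (cos(2/3)) = 1.
So G(s) = cos(3*s**2/2 - 2/3) + 1.
Check: d/ds[cos(3*s**2/2 - 2/3) + 1] = -3*s*sin(3*s**2/2 - 2/3) = G'(s).

G(s) = cos(3*s**2/2 - 2/3) + 1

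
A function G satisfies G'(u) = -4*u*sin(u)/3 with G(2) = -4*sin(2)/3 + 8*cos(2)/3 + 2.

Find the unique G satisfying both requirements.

G(u) = 4*u*cos(u)/3 - 4*sin(u)/3 + 2

The proposed G(u) is checked by its d/du: the result must match the given G'(u).
A general antiderivative is 4*u*cos(u)/3 - 4*sin(u)/3 + C.
The condition gives C = -4*sin(2)/3 + 8*cos(2)/3 + 2 - (-4*sin(2)/3 + 8*cos(2)/3) = 2.
So G(u) = 4*u*cos(u)/3 - 4*sin(u)/3 + 2.
Check: d/du[4*u*cos(u)/3 - 4*sin(u)/3 + 2] = -4*u*sin(u)/3 = G'(u).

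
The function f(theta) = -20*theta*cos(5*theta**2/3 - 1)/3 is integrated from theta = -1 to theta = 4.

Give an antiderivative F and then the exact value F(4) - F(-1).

Antiderivative: F(theta) = -2*sin(5*theta**2/3 - 1); value = -2*sin(77/3) + 2*sin(2/3)

The substitution u = 5*theta**2/3 - 1 works: f is exactly (dF/du)*(du/dtheta) for that inner function.
F(theta) = -2*sin(5*theta**2/3 - 1) is an antiderivative of f.
Check: d/dtheta[-2*sin(5*theta**2/3 - 1)] = -20*theta*cos(5*theta**2/3 - 1)/3 = f(theta).
F(4) = -2*sin(77/3); F(-1) = -2*sin(2/3).
Integral = F(4) - F(-1) = -2*sin(77/3) + 2*sin(2/3).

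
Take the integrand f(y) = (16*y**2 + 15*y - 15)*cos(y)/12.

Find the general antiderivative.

F(y) = 4*y**2*sin(y)/3 + 5*y*sin(y)/4 + 8*y*cos(y)/3 - 47*sin(y)/12 + 5*cos(y)/4 + C

Check any antiderivative F(y) by computing F'(y) and comparing it with f(y).
Check: d/dy[4*y**2*sin(y)/3 + 5*y*sin(y)/4 + 8*y*cos(y)/3 - 47*sin(y)/12 + 5*cos(y)/4] = 4*y**2*cos(y)/3 + 5*y*cos(y)/4 - 5*cos(y)/4, which equals f(y).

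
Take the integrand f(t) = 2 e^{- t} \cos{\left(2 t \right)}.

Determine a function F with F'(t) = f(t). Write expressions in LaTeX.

An antiderivative is F(t) = \frac{4 e^{- t} \sin{\left(2 t \right)}}{5} - \frac{2 e^{- t} \cos{\left(2 t \right)}}{5}.

Whatever form F(t) takes, F'(t) = f(t) is non-negotiable.
Check: d/dt[\frac{4 e^{- t} \sin{\left(2 t \right)}}{5} - \frac{2 e^{- t} \cos{\left(2 t \right)}}{5}] = 2 e^{- t} \cos{\left(2 t \right)} = f(t).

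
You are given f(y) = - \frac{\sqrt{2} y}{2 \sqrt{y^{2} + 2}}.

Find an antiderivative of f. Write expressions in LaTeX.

f matches the chain-rule pattern g'(h)*h' with inner function h(y) = \frac{y^{2}}{2} + 1; substituting u = h(y) collapses the integral.
Check: d/dy[- \frac{\sqrt{2} \sqrt{y^{2} + 2}}{2}] = - \frac{\sqrt{2} y}{2 \sqrt{y^{2} + 2}} = f(y).

An antiderivative is F(y) = - \frac{\sqrt{2} \sqrt{y^{2} + 2}}{2}.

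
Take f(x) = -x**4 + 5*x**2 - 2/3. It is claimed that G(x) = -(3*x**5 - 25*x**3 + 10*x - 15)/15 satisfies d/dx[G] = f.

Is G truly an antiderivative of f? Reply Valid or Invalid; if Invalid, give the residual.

Valid - the claim checks out under differentiation.

d/dx[G] = -x**4 + 5*x**2 - 2/3
This equals f(x) exactly, so the claim holds.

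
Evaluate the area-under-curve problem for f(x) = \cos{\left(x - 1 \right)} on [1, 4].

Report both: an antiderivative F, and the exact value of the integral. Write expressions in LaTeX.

Antiderivative: F(x) = \sin{\left(x - 1 \right)}; value = \sin{\left(3 \right)}

A first test for any F(x): its x-derivative must equal f(x) identically.
F(x) = \sin{\left(x - 1 \right)} is an antiderivative of f.
Check: d/dx[\sin{\left(x - 1 \right)}] = \cos{\left(x - 1 \right)} = f(x).
F(4) = \sin{\left(3 \right)}; F(1) = 0.
Integral = F(4) - F(1) = \sin{\left(3 \right)}.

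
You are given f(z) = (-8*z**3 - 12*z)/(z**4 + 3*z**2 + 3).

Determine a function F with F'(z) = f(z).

The substitution u = z**4/3 + z**2 + 1 works: f is exactly (dF/du)*(du/dz) for that inner function.
Check: d/dz[-2*log(z**4/3 + z**2 + 1)] = (-8*z**3 - 12*z)/(z**4 + 3*z**2 + 3) = f(z).

An antiderivative is F(z) = -2*log(z**4/3 + z**2 + 1).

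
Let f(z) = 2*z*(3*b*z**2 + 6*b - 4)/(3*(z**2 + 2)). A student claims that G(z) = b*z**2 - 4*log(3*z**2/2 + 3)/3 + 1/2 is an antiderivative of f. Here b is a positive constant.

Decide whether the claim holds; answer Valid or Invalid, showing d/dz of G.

d/dz[G] = (6*b*z**3 + 12*b*z - 8*z)/(3*z**2 + 6)
This equals f(z) exactly, so the claim holds.

Valid - the claim checks out under differentiation.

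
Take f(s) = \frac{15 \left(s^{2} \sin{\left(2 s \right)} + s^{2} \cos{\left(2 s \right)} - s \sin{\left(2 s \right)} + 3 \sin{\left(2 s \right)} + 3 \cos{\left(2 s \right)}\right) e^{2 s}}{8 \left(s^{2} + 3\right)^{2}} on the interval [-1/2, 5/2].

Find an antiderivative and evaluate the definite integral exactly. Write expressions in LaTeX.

Antiderivative: F(s) = \frac{15 e^{2 s} \sin{\left(2 s \right)}}{16 \left(s^{2} + 3\right)}; value = \frac{15 e^{5} \sin{\left(5 \right)}}{148} + \frac{15 \sin{\left(1 \right)}}{52 e}

Since d/ds undoes antidifferentiation here, F'(s) = f(s) is required of F(s).
F(s) = \frac{15 e^{2 s} \sin{\left(2 s \right)}}{16 \left(s^{2} + 3\right)} is an antiderivative of f.
Check: d/ds[\frac{15 e^{2 s} \sin{\left(2 s \right)}}{16 \left(s^{2} + 3\right)}] = \frac{15 s^{2} e^{2 s} \sin{\left(2 s \right)} + 15 s^{2} e^{2 s} \cos{\left(2 s \right)} - 15 s e^{2 s} \sin{\left(2 s \right)} + 45 e^{2 s} \sin{\left(2 s \right)} + 45 e^{2 s} \cos{\left(2 s \right)}}{8 s^{4} + 48 s^{2} + 72}, which equals f(s).
F(5/2) = \frac{15 e^{5} \sin{\left(5 \right)}}{148}; F(-1/2) = - \frac{15 \sin{\left(1 \right)}}{52 e}.
Integral = F(5/2) - F(-1/2) = \frac{15 e^{5} \sin{\left(5 \right)}}{148} + \frac{15 \sin{\left(1 \right)}}{52 e}.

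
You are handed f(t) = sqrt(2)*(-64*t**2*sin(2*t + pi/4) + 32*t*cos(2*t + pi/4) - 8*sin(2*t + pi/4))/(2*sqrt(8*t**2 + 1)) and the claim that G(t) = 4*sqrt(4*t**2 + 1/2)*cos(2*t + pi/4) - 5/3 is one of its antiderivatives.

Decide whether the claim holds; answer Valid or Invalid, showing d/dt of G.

Valid - differentiating G returns exactly f.

d/dt[G] = sqrt(2)*(-64*t**2*sin(2*t + pi/4) + 32*t*cos(2*t + pi/4) - 8*sin(2*t + pi/4))/(2*sqrt(8*t**2 + 1))
This equals f(t) exactly, so the claim holds.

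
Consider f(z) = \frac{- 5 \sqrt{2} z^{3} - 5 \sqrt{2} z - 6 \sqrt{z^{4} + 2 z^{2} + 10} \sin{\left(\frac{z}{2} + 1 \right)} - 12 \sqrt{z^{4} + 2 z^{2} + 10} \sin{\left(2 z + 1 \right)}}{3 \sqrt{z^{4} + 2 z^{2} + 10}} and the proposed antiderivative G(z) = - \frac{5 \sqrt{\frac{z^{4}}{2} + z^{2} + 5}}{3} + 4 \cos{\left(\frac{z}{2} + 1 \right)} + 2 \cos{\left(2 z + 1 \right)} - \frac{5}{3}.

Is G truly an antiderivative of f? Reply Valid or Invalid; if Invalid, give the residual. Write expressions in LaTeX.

d/dz[G] = \frac{- 5 \sqrt{2} z^{3} - 5 \sqrt{2} z - 6 \sqrt{z^{4} + 2 z^{2} + 10} \sin{\left(\frac{z}{2} + 1 \right)} - 12 \sqrt{z^{4} + 2 z^{2} + 10} \sin{\left(2 z + 1 \right)}}{3 \sqrt{z^{4} + 2 z^{2} + 10}}
This equals f(z) exactly, so the claim holds.

Valid - the claim checks out under differentiation.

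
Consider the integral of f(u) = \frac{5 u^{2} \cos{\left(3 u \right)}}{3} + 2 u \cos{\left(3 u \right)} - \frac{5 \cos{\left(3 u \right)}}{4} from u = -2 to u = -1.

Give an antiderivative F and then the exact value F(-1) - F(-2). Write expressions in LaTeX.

Antiderivative: F(u) = \frac{5 u^{2} \sin{\left(3 u \right)}}{9} + \frac{2 u \sin{\left(3 u \right)}}{3} + \frac{10 u \cos{\left(3 u \right)}}{27} - \frac{175 \sin{\left(3 u \right)}}{324} + \frac{2 \cos{\left(3 u \right)}}{9}; value = \frac{113 \sin{\left(6 \right)}}{324} + \frac{211 \sin{\left(3 \right)}}{324} - \frac{4 \cos{\left(3 \right)}}{27} + \frac{14 \cos{\left(6 \right)}}{27}

Integrate term by term and add the pieces.
F(u) = \frac{5 u^{2} \sin{\left(3 u \right)}}{9} + \frac{2 u \sin{\left(3 u \right)}}{3} + \frac{10 u \cos{\left(3 u \right)}}{27} - \frac{175 \sin{\left(3 u \right)}}{324} + \frac{2 \cos{\left(3 u \right)}}{9} is an antiderivative of f.
Check: d/du[\frac{5 u^{2} \sin{\left(3 u \right)}}{9} + \frac{2 u \sin{\left(3 u \right)}}{3} + \frac{10 u \cos{\left(3 u \right)}}{27} - \frac{175 \sin{\left(3 u \right)}}{324} + \frac{2 \cos{\left(3 u \right)}}{9}] = \frac{5 u^{2} \cos{\left(3 u \right)}}{3} + 2 u \cos{\left(3 u \right)} - \frac{5 \cos{\left(3 u \right)}}{4} = f(u).
F(-1) = \frac{211 \sin{\left(3 \right)}}{324} - \frac{4 \cos{\left(3 \right)}}{27}; F(-2) = - \frac{14 \cos{\left(6 \right)}}{27} - \frac{113 \sin{\left(6 \right)}}{324}.
Integral = F(-1) - F(-2) = \frac{113 \sin{\left(6 \right)}}{324} + \frac{211 \sin{\left(3 \right)}}{324} - \frac{4 \cos{\left(3 \right)}}{27} + \frac{14 \cos{\left(6 \right)}}{27}.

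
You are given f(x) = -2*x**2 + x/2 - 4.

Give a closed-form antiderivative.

The integrand splits into summands that can be handled one at a time.
Check: d/dx[-2*x**3/3 + x**2/4 - 4*x] = -2*x**2 + x/2 - 4 = f(x).

An antiderivative is F(x) = -2*x**3/3 + x**2/4 - 4*x.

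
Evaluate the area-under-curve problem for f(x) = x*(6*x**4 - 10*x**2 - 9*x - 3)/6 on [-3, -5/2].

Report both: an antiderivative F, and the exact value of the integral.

Antiderivative: F(x) = x**2*(2*x**4 - 5*x**2 - 6*x - 3)/12; value = -8747/128

Recover f(x) by differentiating a candidate F(x); any mismatch rules it out.
F(x) = x**2*(2*x**4 - 5*x**2 - 6*x - 3)/12 is an antiderivative of f.
Check: d/dx[x**2*(2*x**4 - 5*x**2 - 6*x - 3)/12] = x**5 - 5*x**3/3 - 3*x**2/2 - x/2, which equals f(x).
F(-5/2) = 3925/128; F(-3) = 99.
Integral = F(-5/2) - F(-3) = -8747/128.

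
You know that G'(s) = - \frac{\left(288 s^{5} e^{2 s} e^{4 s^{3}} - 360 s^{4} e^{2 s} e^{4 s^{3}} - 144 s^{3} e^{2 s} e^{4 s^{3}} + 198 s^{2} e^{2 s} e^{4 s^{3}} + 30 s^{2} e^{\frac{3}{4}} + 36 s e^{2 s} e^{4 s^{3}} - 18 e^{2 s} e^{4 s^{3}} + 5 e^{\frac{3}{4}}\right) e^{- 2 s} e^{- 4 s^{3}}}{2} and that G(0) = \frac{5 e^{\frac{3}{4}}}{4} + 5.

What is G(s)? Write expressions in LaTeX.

Check a candidate G(s) by differentiating: d/ds[G] must match the given G'(s).
A general antiderivative is - 3 \left(2 s^{2} - s - 1\right)^{3} + \frac{5 e^{- 4 s^{3} - 2 s + \frac{3}{4}}}{4} + C.
The condition gives C = \frac{5 e^{\frac{3}{4}}}{4} + 5 - (\frac{5 e^{\frac{3}{4}}}{4} + 3) = 2.
So G(s) = \frac{- 12 \left(2 s^{2} - s - 1\right)^{3} + 5 e^{- 4 s^{3} - 2 s + \frac{3}{4}} + 8}{4}.
Check: d/ds[\frac{- 12 \left(2 s^{2} - s - 1\right)^{3} + 5 e^{- 4 s^{3} - 2 s + \frac{3}{4}} + 8}{4}] = \frac{\left(- \frac{288 s^{5} e^{2 s} e^{4 s^{3}}}{e^{\frac{3}{4}}} + \frac{360 s^{4} e^{2 s} e^{4 s^{3}}}{e^{\frac{3}{4}}} + \frac{144 s^{3} e^{2 s} e^{4 s^{3}}}{e^{\frac{3}{4}}} - \frac{198 s^{2} e^{2 s} e^{4 s^{3}}}{e^{\frac{3}{4}}} - 30 s^{2} - \frac{36 s e^{2 s} e^{4 s^{3}}}{e^{\frac{3}{4}}} + \frac{18 e^{2 s} e^{4 s^{3}}}{e^{\frac{3}{4}}} - 5\right) e^{\frac{3}{4}} e^{- 2 s} e^{- 4 s^{3}}}{2}, which equals G'(s).

G(s) = \frac{- 12 \left(2 s^{2} - s - 1\right)^{3} + 5 e^{- 4 s^{3} - 2 s + \frac{3}{4}} + 8}{4}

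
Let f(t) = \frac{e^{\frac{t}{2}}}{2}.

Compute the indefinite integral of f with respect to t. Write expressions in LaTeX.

F(t) = e^{\frac{t}{2}} + C

For F(t) to be correct the identity F'(t) - f(t) = 0 must hold.
Check: d/dt[e^{\frac{t}{2}}] = \frac{e^{\frac{t}{2}}}{2} = f(t).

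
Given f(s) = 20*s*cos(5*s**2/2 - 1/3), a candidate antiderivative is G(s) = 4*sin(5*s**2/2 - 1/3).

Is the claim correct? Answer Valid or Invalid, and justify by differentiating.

Valid: G'(s) = f(s).

d/ds[G] = 20*s*cos(5*s**2/2 - 1/3)
This equals f(s) exactly, so the claim holds.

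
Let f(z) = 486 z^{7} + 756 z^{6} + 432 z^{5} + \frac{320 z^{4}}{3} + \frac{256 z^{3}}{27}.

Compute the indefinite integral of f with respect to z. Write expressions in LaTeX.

F(z) = \frac{z^{4} \left(9 z + 4\right)^{4}}{108} + C

The substitution u = - 3 z^{2} - \frac{4 z}{3} works: f is exactly (dF/du)*(du/dz) for that inner function.
Check: d/dz[\frac{z^{4} \left(9 z + 4\right)^{4}}{108}] = 486 z^{7} + 756 z^{6} + 432 z^{5} + \frac{320 z^{4}}{3} + \frac{256 z^{3}}{27} = f(z).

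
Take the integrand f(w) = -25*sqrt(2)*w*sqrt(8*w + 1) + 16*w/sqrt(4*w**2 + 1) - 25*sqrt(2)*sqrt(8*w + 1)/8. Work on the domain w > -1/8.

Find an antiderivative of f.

An antiderivative is F(w) = -5*(4*w + 1/2)**(5/2)/4 + 4*sqrt(4*w**2 + 1).

The integrand splits into summands that can be handled one at a time.
Check: d/dw[-5*(4*w + 1/2)**(5/2)/4 + 4*sqrt(4*w**2 + 1)] = sqrt(2)*(-200*w*sqrt(8*w + 1)*sqrt(4*w**2 + 1) + 64*sqrt(2)*w - 25*sqrt(8*w + 1)*sqrt(4*w**2 + 1))/(8*sqrt(4*w**2 + 1)), which equals f(w).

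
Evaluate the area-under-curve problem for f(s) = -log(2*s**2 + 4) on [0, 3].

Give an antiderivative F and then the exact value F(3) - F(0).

Whatever form F(s) takes, F'(s) = f(s) is non-negotiable.
F(s) = -s*log(2*s**2 + 4) + 2*s - 2*sqrt(2)*atan(sqrt(2)*s/2) is an antiderivative of f.
Check: d/ds[-s*log(2*s**2 + 4) + 2*s - 2*sqrt(2)*atan(sqrt(2)*s/2)] = -log(s**2 + 2) - log(2), which equals f(s).
F(3) = -3*log(22) - 2*sqrt(2)*atan(3*sqrt(2)/2) + 6; F(0) = 0.
Integral = F(3) - F(0) = -3*log(22) - 2*sqrt(2)*atan(3*sqrt(2)/2) + 6.

Antiderivative: F(s) = -s*log(2*s**2 + 4) + 2*s - 2*sqrt(2)*atan(sqrt(2)*s/2); value = -3*log(22) - 2*sqrt(2)*atan(3*sqrt(2)/2) + 6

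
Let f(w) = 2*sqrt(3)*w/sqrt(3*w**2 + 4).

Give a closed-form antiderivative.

An antiderivative is F(w) = 2*sqrt(3)*sqrt(3*w**2 + 4)/3.

The substitution u = w**2 + 4/3 works: f is exactly (dF/du)*(du/dw) for that inner function.
Check: d/dw[2*sqrt(3)*sqrt(3*w**2 + 4)/3] = 2*sqrt(3)*w/sqrt(3*w**2 + 4) = f(w).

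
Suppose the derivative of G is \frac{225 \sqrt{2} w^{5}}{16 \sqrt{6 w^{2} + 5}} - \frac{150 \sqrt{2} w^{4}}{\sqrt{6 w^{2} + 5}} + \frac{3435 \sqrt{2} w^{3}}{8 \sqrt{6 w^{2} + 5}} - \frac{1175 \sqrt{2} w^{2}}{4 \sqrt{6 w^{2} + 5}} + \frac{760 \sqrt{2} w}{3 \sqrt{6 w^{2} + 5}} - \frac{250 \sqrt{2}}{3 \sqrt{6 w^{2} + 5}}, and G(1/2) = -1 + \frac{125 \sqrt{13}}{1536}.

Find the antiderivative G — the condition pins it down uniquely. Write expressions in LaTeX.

Recognize the product-rule pattern: G'(w) = u'v + uv' with u = \frac{5 \sqrt{3 w^{2} + \frac{5}{2}}}{3}, v = \left(\frac{3 w^{2}}{4} - 5 w + 2\right)^{2}, so integration by parts undoes it.
A general antiderivative is \frac{5 \sqrt{3 w^{2} + \frac{5}{2}} \left(\frac{3 w^{2}}{4} - 5 w + 2\right)^{2}}{3} + C.
The condition gives C = -1 + \frac{125 \sqrt{13}}{1536} - (\frac{125 \sqrt{13}}{1536}) = -1.
So G(w) = \frac{5 \sqrt{3 w^{2} + \frac{5}{2}} \left(\frac{3 w^{2}}{4} - 5 w + 2\right)^{2}}{3} - 1.
Check: d/dw[\frac{5 \sqrt{3 w^{2} + \frac{5}{2}} \left(\frac{3 w^{2}}{4} - 5 w + 2\right)^{2}}{3} - 1] = \frac{\sqrt{2} \left(675 w^{5} - 7200 w^{4} + 20610 w^{3} - 14100 w^{2} + 12160 w - 4000\right)}{48 \sqrt{6 w^{2} + 5}}, which equals G'(w).

G(w) = \frac{5 \sqrt{3 w^{2} + \frac{5}{2}} \left(\frac{3 w^{2}}{4} - 5 w + 2\right)^{2}}{3} - 1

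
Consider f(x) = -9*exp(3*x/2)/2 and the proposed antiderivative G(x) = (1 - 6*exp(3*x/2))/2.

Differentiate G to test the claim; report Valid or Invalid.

d/dx[G] = -9*exp(3*x/2)/2
This equals f(x) exactly, so the claim holds.

Valid: G'(x) = f(x).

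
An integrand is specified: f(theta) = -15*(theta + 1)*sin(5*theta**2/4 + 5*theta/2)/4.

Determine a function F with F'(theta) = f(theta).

An antiderivative is F(theta) = 3*cos(5*theta**2/4 + 5*theta/2)/2.

f matches the chain-rule pattern g'(h)*h' with inner function h(theta) = 5*theta**2/4 + 5*theta/2; substituting u = h(theta) collapses the integral.
Check: d/dtheta[3*cos(5*theta**2/4 + 5*theta/2)/2] = -15*theta*sin(5*theta**2/4 + 5*theta/2)/4 - 15*sin(5*theta**2/4 + 5*theta/2)/4, which equals f(theta).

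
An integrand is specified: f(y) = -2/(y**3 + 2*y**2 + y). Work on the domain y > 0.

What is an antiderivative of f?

An antiderivative is F(y) = -2*log(y) + 2*log(y + 1) - 2/(y + 1).

The denominator factors as y*(y + 1)**2; partial fractions split f into directly integrable pieces: 2/(y + 1) + 2/(y + 1)**2 - 2/y.
Check: d/dy[-2*log(y) + 2*log(y + 1) - 2/(y + 1)] = -2/(y**3 + 2*y**2 + y) = f(y).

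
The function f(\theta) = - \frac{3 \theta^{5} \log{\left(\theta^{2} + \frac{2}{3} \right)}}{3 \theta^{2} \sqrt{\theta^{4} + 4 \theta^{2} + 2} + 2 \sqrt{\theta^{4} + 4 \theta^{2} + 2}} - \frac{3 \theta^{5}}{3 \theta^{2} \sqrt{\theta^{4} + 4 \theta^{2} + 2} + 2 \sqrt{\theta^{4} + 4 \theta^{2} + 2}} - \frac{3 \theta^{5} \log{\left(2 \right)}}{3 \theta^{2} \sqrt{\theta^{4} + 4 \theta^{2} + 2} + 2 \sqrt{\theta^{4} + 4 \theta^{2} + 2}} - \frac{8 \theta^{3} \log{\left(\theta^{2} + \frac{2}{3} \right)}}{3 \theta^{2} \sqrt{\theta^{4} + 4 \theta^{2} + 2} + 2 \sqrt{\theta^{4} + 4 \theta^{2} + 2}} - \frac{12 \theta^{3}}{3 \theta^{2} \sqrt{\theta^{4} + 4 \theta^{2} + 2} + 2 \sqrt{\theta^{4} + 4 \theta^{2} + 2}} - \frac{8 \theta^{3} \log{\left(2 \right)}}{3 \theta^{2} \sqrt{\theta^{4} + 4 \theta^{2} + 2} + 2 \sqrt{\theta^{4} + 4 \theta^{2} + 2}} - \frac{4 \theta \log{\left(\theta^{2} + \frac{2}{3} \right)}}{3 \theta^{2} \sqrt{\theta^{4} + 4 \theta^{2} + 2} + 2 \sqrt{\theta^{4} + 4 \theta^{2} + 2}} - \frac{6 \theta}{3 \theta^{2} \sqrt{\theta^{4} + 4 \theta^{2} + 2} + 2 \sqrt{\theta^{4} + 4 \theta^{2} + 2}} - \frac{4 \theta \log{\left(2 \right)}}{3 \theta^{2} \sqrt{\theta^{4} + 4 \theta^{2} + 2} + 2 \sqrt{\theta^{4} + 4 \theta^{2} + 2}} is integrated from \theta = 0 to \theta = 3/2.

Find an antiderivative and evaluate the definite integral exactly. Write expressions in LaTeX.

Recognize the product-rule pattern: f = u'v + uv' with u = - \frac{\sqrt{\theta^{4} + 4 \theta^{2} + 2}}{2}, v = \log{\left(2 \theta^{2} + \frac{4}{3} \right)}, so integration by parts undoes it.
F(\theta) = - \frac{\sqrt{\theta^{4} + 4 \theta^{2} + 2} \log{\left(\theta^{2} + \frac{2}{3} \right)}}{2} - \frac{\sqrt{\theta^{4} + 4 \theta^{2} + 2} \log{\left(2 \right)}}{2} is an antiderivative of f.
Check: d/d\theta[- \frac{\sqrt{\theta^{4} + 4 \theta^{2} + 2} \log{\left(\theta^{2} + \frac{2}{3} \right)}}{2} - \frac{\sqrt{\theta^{4} + 4 \theta^{2} + 2} \log{\left(2 \right)}}{2}] = \frac{- 3 \theta^{5} \log{\left(\theta^{2} + \frac{2}{3} \right)} - 3 \theta^{5} - 3 \theta^{5} \log{\left(2 \right)} - 8 \theta^{3} \log{\left(\theta^{2} + \frac{2}{3} \right)} - 12 \theta^{3} - 8 \theta^{3} \log{\left(2 \right)} - 4 \theta \log{\left(\theta^{2} + \frac{2}{3} \right)} - 6 \theta - 4 \theta \log{\left(2 \right)}}{3 \theta^{2} \sqrt{\theta^{4} + 4 \theta^{2} + 2} + 2 \sqrt{\theta^{4} + 4 \theta^{2} + 2}}, which equals f(\theta).
F(3/2) = - \frac{\sqrt{257} \log{\left(\frac{35}{12} \right)}}{8} - \frac{\sqrt{257} \log{\left(2 \right)}}{8}; F(0) = - \frac{\sqrt{2} \log{\left(2 \right)}}{2} - \frac{\sqrt{2} \log{\left(\frac{2}{3} \right)}}{2}.
Integral = F(3/2) - F(0) = - \frac{\sqrt{257} \log{\left(\frac{35}{6} \right)}}{8} + \frac{\sqrt{2} \log{\left(\frac{4}{3} \right)}}{2}.

Antiderivative: F(\theta) = - \frac{\sqrt{\theta^{4} + 4 \theta^{2} + 2} \log{\left(\theta^{2} + \frac{2}{3} \right)}}{2} - \frac{\sqrt{\theta^{4} + 4 \theta^{2} + 2} \log{\left(2 \right)}}{2}; value = - \frac{\sqrt{257} \log{\left(\frac{35}{6} \right)}}{8} + \frac{\sqrt{2} \log{\left(\frac{4}{3} \right)}}{2}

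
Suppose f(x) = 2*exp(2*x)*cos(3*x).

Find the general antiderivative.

Recover f(x) by differentiating a candidate F(x); any mismatch rules it out.
Check: d/dx[6*exp(2*x)*sin(3*x)/13 + 4*exp(2*x)*cos(3*x)/13] = 2*exp(2*x)*cos(3*x) = f(x).

F(x) = 6*exp(2*x)*sin(3*x)/13 + 4*exp(2*x)*cos(3*x)/13 + C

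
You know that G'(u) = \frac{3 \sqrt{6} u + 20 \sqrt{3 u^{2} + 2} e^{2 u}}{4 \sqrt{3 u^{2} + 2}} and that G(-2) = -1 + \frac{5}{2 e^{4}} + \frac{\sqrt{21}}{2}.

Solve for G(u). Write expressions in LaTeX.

Since d/du undoes antidifferentiation here, G(u) must give back the stated G'(u).
A general antiderivative is \frac{3 \sqrt{2 u^{2} + \frac{4}{3}}}{4} + \frac{5 e^{2 u}}{2} + C.
The condition gives C = -1 + \frac{5}{2 e^{4}} + \frac{\sqrt{21}}{2} - (\frac{5}{2 e^{4}} + \frac{\sqrt{21}}{2}) = -1.
So G(u) = \frac{3 \sqrt{2 u^{2} + \frac{4}{3}}}{4} + \frac{5 e^{2 u}}{2} - 1.
Check: d/du[\frac{3 \sqrt{2 u^{2} + \frac{4}{3}}}{4} + \frac{5 e^{2 u}}{2} - 1] = \frac{3 \sqrt{6} u + 20 \sqrt{3 u^{2} + 2} e^{2 u}}{4 \sqrt{3 u^{2} + 2}} = G'(u).

G(u) = \frac{3 \sqrt{2 u^{2} + \frac{4}{3}}}{4} + \frac{5 e^{2 u}}{2} - 1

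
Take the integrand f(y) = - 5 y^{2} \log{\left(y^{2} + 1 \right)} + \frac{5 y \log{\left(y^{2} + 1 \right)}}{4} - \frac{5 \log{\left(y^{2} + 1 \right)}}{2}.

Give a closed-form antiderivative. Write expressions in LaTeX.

An antiderivative is F(y) = \frac{5 \left(16 y^{3} - 9 y^{2} + 3 y \left(- 8 y^{2} + 3 y - 12\right) \log{\left(y^{2} + 1 \right)} + 24 y + 9 \log{\left(y^{2} + 1 \right)} - 24 \operatorname{atan}{\left(y \right)}\right)}{72}.

The integrand splits into summands that can be handled one at a time.
Check: d/dy[\frac{5 \left(16 y^{3} - 9 y^{2} + 3 y \left(- 8 y^{2} + 3 y - 12\right) \log{\left(y^{2} + 1 \right)} + 24 y + 9 \log{\left(y^{2} + 1 \right)} - 24 \operatorname{atan}{\left(y \right)}\right)}{72}] = - 5 y^{2} \log{\left(y^{2} + 1 \right)} + \frac{5 y \log{\left(y^{2} + 1 \right)}}{4} - \frac{5 \log{\left(y^{2} + 1 \right)}}{2} = f(y).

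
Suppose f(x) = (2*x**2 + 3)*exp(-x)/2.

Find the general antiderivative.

F(x) = (-2*x**2 - 4*x - 7)*exp(-x)/2 + C

f has the shape u'v + uv' for u = -x**2 - 2*x - 7/2 and v = exp(-x) — it is the derivative of the product u*v.
Check: d/dx[(-2*x**2 - 4*x - 7)*exp(-x)/2] = (2*x**2 + 3)*exp(-x)/2 = f(x).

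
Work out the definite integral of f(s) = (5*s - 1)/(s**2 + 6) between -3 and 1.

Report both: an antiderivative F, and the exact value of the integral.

Any candidate F(s) must reproduce f(s) exactly when differentiated.
F(s) = 5*log(s**2 + 6)/2 - sqrt(6)*atan(sqrt(6)*s/6)/6 is an antiderivative of f.
Check: d/ds[5*log(s**2 + 6)/2 - sqrt(6)*atan(sqrt(6)*s/6)/6] = (5*s - 1)/(s**2 + 6) = f(s).
F(1) = -sqrt(6)*atan(sqrt(6)/6)/6 + 5*log(7)/2; F(-3) = sqrt(6)*atan(sqrt(6)/2)/6 + 5*log(15)/2.
Integral = F(1) - F(-3) = -5*log(15)/2 - sqrt(6)*atan(sqrt(6)/2)/6 - sqrt(6)*atan(sqrt(6)/6)/6 + 5*log(7)/2.

Antiderivative: F(s) = 5*log(s**2 + 6)/2 - sqrt(6)*atan(sqrt(6)*s/6)/6; value = -5*log(15)/2 - sqrt(6)*atan(sqrt(6)/2)/6 - sqrt(6)*atan(sqrt(6)/6)/6 + 5*log(7)/2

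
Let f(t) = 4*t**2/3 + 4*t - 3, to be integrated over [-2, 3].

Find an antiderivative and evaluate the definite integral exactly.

Integrate term by term and add the pieces.
F(t) = 4*t**3/9 + 2*t**2 - 3*t is an antiderivative of f.
Check: d/dt[4*t**3/9 + 2*t**2 - 3*t] = 4*t**2/3 + 4*t - 3 = f(t).
F(3) = 21; F(-2) = 94/9.
Integral = F(3) - F(-2) = 95/9.

Antiderivative: F(t) = 4*t**3/9 + 2*t**2 - 3*t; value = 95/9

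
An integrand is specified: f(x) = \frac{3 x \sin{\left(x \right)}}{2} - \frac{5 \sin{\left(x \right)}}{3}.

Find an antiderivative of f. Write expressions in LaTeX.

Integrate term by term and add the pieces.
Check: d/dx[- \frac{3 x \cos{\left(x \right)}}{2} + \frac{3 \sin{\left(x \right)}}{2} + \frac{5 \cos{\left(x \right)}}{3}] = \frac{3 x \sin{\left(x \right)}}{2} - \frac{5 \sin{\left(x \right)}}{3} = f(x).

An antiderivative is F(x) = - \frac{3 x \cos{\left(x \right)}}{2} + \frac{3 \sin{\left(x \right)}}{2} + \frac{5 \cos{\left(x \right)}}{3}.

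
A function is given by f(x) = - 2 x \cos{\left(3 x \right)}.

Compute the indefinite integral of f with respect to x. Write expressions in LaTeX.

A candidate is checked by its d/dx: the result must match f(x).
Check: d/dx[\frac{2 \left(- 3 x \sin{\left(3 x \right)} - \cos{\left(3 x \right)}\right)}{9}] = - 2 x \cos{\left(3 x \right)} = f(x).

F(x) = \frac{2 \left(- 3 x \sin{\left(3 x \right)} - \cos{\left(3 x \right)}\right)}{9} + C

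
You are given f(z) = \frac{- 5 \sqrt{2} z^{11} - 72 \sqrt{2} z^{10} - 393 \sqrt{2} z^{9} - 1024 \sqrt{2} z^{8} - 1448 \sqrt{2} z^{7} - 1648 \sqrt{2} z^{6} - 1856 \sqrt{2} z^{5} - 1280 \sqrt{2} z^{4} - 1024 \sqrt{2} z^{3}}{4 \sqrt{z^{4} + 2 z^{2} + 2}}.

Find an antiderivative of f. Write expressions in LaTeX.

Recognize the product-rule pattern: f = u'v + uv' with u = - 4 \left(- \frac{z^{2}}{2} - 2 z\right)^{4}, v = \sqrt{\frac{z^{4}}{2} + z^{2} + 1}, so integration by parts undoes it.
Check: d/dz[- \frac{\sqrt{2} z^{4} \left(z + 4\right)^{4} \sqrt{z^{4} + 2 z^{2} + 2}}{8}] = \frac{- 5 \sqrt{2} z^{11} - 72 \sqrt{2} z^{10} - 393 \sqrt{2} z^{9} - 1024 \sqrt{2} z^{8} - 1448 \sqrt{2} z^{7} - 1648 \sqrt{2} z^{6} - 1856 \sqrt{2} z^{5} - 1280 \sqrt{2} z^{4} - 1024 \sqrt{2} z^{3}}{4 \sqrt{z^{4} + 2 z^{2} + 2}} = f(z).

An antiderivative is F(z) = - \frac{\sqrt{2} z^{4} \left(z + 4\right)^{4} \sqrt{z^{4} + 2 z^{2} + 2}}{8}.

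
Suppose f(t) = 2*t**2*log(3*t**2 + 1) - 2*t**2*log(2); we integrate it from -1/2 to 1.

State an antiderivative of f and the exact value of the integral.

Antiderivative: F(t) = 2*t**3*log(3*t**2/2 + 1/2)/3 - 4*t**3/9 + 4*t/9 - 4*sqrt(3)*atan(sqrt(3)*t)/27; value = -4*sqrt(3)*pi/81 - 4*sqrt(3)*atan(sqrt(3)/2)/27 + log(7/8)/12 + 1/6 + 2*log(2)/3

Integrate term by term and add the pieces.
F(t) = 2*t**3*log(3*t**2/2 + 1/2)/3 - 4*t**3/9 + 4*t/9 - 4*sqrt(3)*atan(sqrt(3)*t)/27 is an antiderivative of f.
Check: d/dt[2*t**3*log(3*t**2/2 + 1/2)/3 - 4*t**3/9 + 4*t/9 - 4*sqrt(3)*atan(sqrt(3)*t)/27] = 2*t**2*log(3*t**2 + 1) - 2*t**2*log(2) = f(t).
F(1) = -4*sqrt(3)*pi/81 + 2*log(2)/3; F(-1/2) = -1/6 - log(7/8)/12 + 4*sqrt(3)*atan(sqrt(3)/2)/27.
Integral = F(1) - F(-1/2) = -4*sqrt(3)*pi/81 - 4*sqrt(3)*atan(sqrt(3)/2)/27 + log(7/8)/12 + 1/6 + 2*log(2)/3.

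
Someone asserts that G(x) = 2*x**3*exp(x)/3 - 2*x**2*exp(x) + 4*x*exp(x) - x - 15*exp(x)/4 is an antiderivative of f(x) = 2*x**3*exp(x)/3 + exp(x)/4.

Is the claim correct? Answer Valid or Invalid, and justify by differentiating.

Invalid: d/dx[G] - f = -1, which is not 0.

d/dx[G] = 2*x**3*exp(x)/3 + exp(x)/4 - 1
d/dx[G] - f(x) = -1 != 0.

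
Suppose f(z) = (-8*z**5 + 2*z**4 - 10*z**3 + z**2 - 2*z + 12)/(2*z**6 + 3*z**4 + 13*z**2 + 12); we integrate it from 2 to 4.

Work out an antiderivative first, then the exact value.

Antiderivative: F(z) = -log(z**4 + z**2/2 + 6) + atan(z); value = -log(270) - atan(2) + atan(4) + log(24)

Whatever form F(z) takes, F'(z) = f(z) is non-negotiable.
F(z) = -log(z**4 + z**2/2 + 6) + atan(z) is an antiderivative of f.
Check: d/dz[-log(z**4 + z**2/2 + 6) + atan(z)] = (-8*z**5 + 2*z**4 - 10*z**3 + z**2 - 2*z + 12)/(2*z**6 + 3*z**4 + 13*z**2 + 12) = f(z).
F(4) = -log(270) + atan(4); F(2) = -log(24) + atan(2).
Integral = F(4) - F(2) = -log(270) - atan(2) + atan(4) + log(24).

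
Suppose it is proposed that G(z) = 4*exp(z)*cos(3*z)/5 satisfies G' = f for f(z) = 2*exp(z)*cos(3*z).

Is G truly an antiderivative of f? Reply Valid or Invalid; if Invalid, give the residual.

Invalid: d/dz[G] - f = -12*exp(z)*sin(3*z)/5 - 6*exp(z)*cos(3*z)/5, which is not 0.

d/dz[G] = -12*exp(z)*sin(3*z)/5 + 4*exp(z)*cos(3*z)/5
d/dz[G] - f(z) = -12*exp(z)*sin(3*z)/5 - 6*exp(z)*cos(3*z)/5 != 0.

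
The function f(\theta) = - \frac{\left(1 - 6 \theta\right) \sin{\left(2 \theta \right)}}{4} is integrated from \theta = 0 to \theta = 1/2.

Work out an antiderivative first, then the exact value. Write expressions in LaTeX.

Differentiate the proposed F(\theta) back; it has to land on f(\theta) exactly.
F(\theta) = \frac{- 6 \theta \cos{\left(2 \theta \right)} + 3 \sin{\left(2 \theta \right)} + \cos{\left(2 \theta \right)}}{8} is an antiderivative of f.
Check: d/d\theta[\frac{- 6 \theta \cos{\left(2 \theta \right)} + 3 \sin{\left(2 \theta \right)} + \cos{\left(2 \theta \right)}}{8}] = \frac{3 \theta \sin{\left(2 \theta \right)}}{2} - \frac{\sin{\left(2 \theta \right)}}{4}, which equals f(\theta).
F(1/2) = - \frac{\cos{\left(1 \right)}}{4} + \frac{3 \sin{\left(1 \right)}}{8}; F(0) = \frac{1}{8}.
Integral = F(1/2) - F(0) = - \frac{\cos{\left(1 \right)}}{4} - \frac{1}{8} + \frac{3 \sin{\left(1 \right)}}{8}.

Antiderivative: F(\theta) = \frac{- 6 \theta \cos{\left(2 \theta \right)} + 3 \sin{\left(2 \theta \right)} + \cos{\left(2 \theta \right)}}{8}; value = - \frac{\cos{\left(1 \right)}}{4} - \frac{1}{8} + \frac{3 \sin{\left(1 \right)}}{8}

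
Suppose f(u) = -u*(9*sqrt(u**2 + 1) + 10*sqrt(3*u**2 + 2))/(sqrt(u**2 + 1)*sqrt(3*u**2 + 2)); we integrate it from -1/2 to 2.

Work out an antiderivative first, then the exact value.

A candidate is checked by its d/du: the result must match f(u).
F(u) = -3*sqrt(3*u**2 + 2) - 5*sqrt(4*u**2 + 4) is an antiderivative of f.
Check: d/du[-3*sqrt(3*u**2 + 2) - 5*sqrt(4*u**2 + 4)] = (-9*u*sqrt(u**2 + 1) - 10*u*sqrt(3*u**2 + 2))/(sqrt(u**2 + 1)*sqrt(3*u**2 + 2)), which equals f(u).
F(2) = -10*sqrt(5) - 3*sqrt(14); F(-1/2) = -5*sqrt(5) - 3*sqrt(11)/2.
Integral = F(2) - F(-1/2) = -3*sqrt(14) - 5*sqrt(5) + 3*sqrt(11)/2.

Antiderivative: F(u) = -3*sqrt(3*u**2 + 2) - 5*sqrt(4*u**2 + 4); value = -3*sqrt(14) - 5*sqrt(5) + 3*sqrt(11)/2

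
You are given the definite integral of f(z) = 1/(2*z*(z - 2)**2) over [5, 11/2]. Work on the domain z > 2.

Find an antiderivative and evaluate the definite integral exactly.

Factor the denominator (2*z*(z - 2)**2) and decompose: f = -1/(8*(z - 2)) + 1/(4*(z - 2)**2) + 1/(8*z); each piece integrates to a log, atan, or power term.
F(z) = ((z - 2)*log(z) - (z - 2)*log(z - 2) - 2)/(8*(z - 2)) is an antiderivative of f.
Check: d/dz[((z - 2)*log(z) - (z - 2)*log(z - 2) - 2)/(8*(z - 2))] = 1/(2*z**3 - 8*z**2 + 8*z), which equals f(z).
F(11/2) = -log(7/2)/8 - 1/14 + log(11/2)/8; F(5) = -log(3)/8 - 1/12 + log(5)/8.
Integral = F(11/2) - F(5) = -log(5)/8 - log(7/2)/8 + 1/84 + log(3)/8 + log(11/2)/8.

Antiderivative: F(z) = ((z - 2)*log(z) - (z - 2)*log(z - 2) - 2)/(8*(z - 2)); value = -log(5)/8 - log(7/2)/8 + 1/84 + log(3)/8 + log(11/2)/8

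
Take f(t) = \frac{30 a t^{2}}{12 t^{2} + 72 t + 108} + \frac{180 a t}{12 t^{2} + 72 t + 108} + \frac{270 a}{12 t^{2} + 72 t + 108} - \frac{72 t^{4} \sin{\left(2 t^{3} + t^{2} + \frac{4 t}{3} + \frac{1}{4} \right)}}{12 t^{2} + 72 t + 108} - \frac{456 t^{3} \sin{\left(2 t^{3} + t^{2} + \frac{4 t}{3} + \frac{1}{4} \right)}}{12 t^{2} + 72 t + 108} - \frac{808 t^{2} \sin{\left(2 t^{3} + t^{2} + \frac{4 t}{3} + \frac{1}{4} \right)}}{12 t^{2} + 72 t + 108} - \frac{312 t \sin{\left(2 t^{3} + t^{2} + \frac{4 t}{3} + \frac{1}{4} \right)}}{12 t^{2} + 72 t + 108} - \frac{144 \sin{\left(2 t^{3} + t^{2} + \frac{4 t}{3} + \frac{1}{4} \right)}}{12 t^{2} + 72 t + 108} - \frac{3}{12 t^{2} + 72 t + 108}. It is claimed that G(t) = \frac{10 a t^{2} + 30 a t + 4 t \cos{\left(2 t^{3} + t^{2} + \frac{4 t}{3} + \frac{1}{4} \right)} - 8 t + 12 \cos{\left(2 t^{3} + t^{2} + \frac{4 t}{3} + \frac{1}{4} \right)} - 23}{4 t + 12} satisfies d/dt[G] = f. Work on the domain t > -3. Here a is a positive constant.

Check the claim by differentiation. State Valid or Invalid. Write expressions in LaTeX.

d/dt[G] = \frac{30 a t^{2} + 180 a t + 270 a - 72 t^{4} \sin{\left(2 t^{3} + t^{2} + \frac{4 t}{3} + \frac{1}{4} \right)} - 456 t^{3} \sin{\left(2 t^{3} + t^{2} + \frac{4 t}{3} + \frac{1}{4} \right)} - 808 t^{2} \sin{\left(2 t^{3} + t^{2} + \frac{4 t}{3} + \frac{1}{4} \right)} - 312 t \sin{\left(2 t^{3} + t^{2} + \frac{4 t}{3} + \frac{1}{4} \right)} - 144 \sin{\left(2 t^{3} + t^{2} + \frac{4 t}{3} + \frac{1}{4} \right)} - 3}{12 t^{2} + 72 t + 108}
This equals f(t) exactly, so the claim holds.

Valid - differentiating G returns exactly f.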